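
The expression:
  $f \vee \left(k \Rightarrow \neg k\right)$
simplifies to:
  $f \vee \neg k$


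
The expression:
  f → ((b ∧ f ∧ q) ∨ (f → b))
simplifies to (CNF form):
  b ∨ ¬f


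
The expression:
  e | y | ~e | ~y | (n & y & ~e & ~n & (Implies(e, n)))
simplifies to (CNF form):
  True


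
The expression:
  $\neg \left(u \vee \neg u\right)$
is never true.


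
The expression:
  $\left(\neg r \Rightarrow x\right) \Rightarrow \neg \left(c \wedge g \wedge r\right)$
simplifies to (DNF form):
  $\neg c \vee \neg g \vee \neg r$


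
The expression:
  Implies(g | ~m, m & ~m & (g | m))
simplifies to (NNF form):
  m & ~g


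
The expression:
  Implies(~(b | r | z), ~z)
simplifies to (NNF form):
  True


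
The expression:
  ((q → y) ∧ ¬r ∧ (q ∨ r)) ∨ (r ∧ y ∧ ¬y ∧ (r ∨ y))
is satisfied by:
  {y: True, q: True, r: False}


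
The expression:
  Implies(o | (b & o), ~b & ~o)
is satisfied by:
  {o: False}


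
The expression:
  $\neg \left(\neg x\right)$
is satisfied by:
  {x: True}


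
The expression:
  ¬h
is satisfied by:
  {h: False}


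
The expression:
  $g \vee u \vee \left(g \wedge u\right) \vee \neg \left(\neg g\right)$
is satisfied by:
  {g: True, u: True}
  {g: True, u: False}
  {u: True, g: False}


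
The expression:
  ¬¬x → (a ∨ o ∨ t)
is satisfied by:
  {a: True, t: True, o: True, x: False}
  {a: True, t: True, o: False, x: False}
  {a: True, o: True, t: False, x: False}
  {a: True, o: False, t: False, x: False}
  {t: True, o: True, a: False, x: False}
  {t: True, a: False, o: False, x: False}
  {t: False, o: True, a: False, x: False}
  {t: False, a: False, o: False, x: False}
  {a: True, x: True, t: True, o: True}
  {a: True, x: True, t: True, o: False}
  {a: True, x: True, o: True, t: False}
  {a: True, x: True, o: False, t: False}
  {x: True, t: True, o: True, a: False}
  {x: True, t: True, o: False, a: False}
  {x: True, o: True, t: False, a: False}


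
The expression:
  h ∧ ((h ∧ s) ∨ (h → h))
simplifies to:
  h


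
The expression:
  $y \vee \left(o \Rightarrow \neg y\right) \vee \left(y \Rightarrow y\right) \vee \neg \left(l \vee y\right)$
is always true.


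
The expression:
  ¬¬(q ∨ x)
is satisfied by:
  {x: True, q: True}
  {x: True, q: False}
  {q: True, x: False}


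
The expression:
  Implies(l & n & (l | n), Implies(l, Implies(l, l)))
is always true.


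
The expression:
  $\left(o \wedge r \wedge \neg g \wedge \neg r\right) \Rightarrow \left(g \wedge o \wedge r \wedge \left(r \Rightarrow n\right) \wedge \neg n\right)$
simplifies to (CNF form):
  $\text{True}$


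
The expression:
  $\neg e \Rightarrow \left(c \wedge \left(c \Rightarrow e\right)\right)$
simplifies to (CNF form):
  $e$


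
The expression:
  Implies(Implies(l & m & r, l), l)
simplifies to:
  l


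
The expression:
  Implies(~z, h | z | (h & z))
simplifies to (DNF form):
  h | z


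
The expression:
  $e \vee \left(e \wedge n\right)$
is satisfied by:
  {e: True}


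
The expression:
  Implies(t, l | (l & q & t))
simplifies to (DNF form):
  l | ~t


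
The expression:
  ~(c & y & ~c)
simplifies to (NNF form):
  True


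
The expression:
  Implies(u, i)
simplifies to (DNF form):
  i | ~u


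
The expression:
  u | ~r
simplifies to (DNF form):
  u | ~r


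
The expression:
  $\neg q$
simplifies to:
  $\neg q$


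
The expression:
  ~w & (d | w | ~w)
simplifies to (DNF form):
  ~w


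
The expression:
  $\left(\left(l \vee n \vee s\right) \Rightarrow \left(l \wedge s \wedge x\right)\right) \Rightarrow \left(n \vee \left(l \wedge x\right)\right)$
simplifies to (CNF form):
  $l \vee n \vee s$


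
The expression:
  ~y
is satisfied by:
  {y: False}


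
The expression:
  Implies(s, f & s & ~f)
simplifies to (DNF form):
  ~s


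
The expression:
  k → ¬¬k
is always true.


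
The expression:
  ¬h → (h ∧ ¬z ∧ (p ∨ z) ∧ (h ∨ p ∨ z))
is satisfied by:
  {h: True}


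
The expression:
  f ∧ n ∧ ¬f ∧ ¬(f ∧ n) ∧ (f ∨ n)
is never true.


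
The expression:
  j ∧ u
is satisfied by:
  {j: True, u: True}


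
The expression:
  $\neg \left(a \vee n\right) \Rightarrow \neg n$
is always true.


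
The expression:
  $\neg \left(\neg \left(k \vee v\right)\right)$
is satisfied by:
  {k: True, v: True}
  {k: True, v: False}
  {v: True, k: False}


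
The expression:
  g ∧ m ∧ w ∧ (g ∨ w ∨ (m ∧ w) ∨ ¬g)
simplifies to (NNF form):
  g ∧ m ∧ w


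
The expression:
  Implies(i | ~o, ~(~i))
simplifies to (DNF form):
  i | o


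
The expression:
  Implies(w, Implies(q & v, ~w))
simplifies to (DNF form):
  ~q | ~v | ~w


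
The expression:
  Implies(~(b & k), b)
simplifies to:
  b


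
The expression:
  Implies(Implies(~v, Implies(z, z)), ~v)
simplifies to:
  ~v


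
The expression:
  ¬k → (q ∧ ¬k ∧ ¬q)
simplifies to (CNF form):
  k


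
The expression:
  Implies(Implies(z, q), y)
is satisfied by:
  {y: True, z: True, q: False}
  {y: True, z: False, q: False}
  {y: True, q: True, z: True}
  {y: True, q: True, z: False}
  {z: True, q: False, y: False}


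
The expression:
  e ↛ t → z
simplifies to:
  t ∨ z ∨ ¬e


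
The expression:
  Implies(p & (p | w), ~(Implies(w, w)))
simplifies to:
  ~p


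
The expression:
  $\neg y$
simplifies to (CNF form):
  $\neg y$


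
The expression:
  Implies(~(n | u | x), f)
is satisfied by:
  {n: True, x: True, u: True, f: True}
  {n: True, x: True, u: True, f: False}
  {n: True, x: True, f: True, u: False}
  {n: True, x: True, f: False, u: False}
  {n: True, u: True, f: True, x: False}
  {n: True, u: True, f: False, x: False}
  {n: True, u: False, f: True, x: False}
  {n: True, u: False, f: False, x: False}
  {x: True, u: True, f: True, n: False}
  {x: True, u: True, f: False, n: False}
  {x: True, f: True, u: False, n: False}
  {x: True, f: False, u: False, n: False}
  {u: True, f: True, x: False, n: False}
  {u: True, x: False, f: False, n: False}
  {f: True, x: False, u: False, n: False}


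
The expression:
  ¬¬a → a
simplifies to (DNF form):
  True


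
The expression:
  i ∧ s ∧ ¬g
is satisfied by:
  {i: True, s: True, g: False}


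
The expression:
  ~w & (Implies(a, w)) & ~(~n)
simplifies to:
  n & ~a & ~w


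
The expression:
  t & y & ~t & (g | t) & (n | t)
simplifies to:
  False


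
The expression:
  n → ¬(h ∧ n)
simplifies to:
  ¬h ∨ ¬n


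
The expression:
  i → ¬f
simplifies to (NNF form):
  ¬f ∨ ¬i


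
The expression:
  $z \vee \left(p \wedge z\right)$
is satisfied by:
  {z: True}


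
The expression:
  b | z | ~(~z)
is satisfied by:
  {b: True, z: True}
  {b: True, z: False}
  {z: True, b: False}


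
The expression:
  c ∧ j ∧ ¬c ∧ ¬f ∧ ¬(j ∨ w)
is never true.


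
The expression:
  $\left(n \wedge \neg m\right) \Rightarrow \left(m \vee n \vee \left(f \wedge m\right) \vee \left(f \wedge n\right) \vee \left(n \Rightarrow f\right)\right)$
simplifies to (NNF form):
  $\text{True}$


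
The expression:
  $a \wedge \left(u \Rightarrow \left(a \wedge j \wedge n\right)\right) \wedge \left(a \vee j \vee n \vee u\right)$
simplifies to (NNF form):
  $a \wedge \left(j \vee \neg u\right) \wedge \left(n \vee \neg u\right)$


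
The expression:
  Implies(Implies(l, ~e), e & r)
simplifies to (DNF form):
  (e & l) | (e & r)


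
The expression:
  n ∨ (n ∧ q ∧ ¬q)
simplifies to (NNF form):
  n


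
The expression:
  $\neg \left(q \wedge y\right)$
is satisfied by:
  {q: False, y: False}
  {y: True, q: False}
  {q: True, y: False}


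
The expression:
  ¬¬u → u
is always true.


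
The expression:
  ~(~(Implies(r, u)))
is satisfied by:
  {u: True, r: False}
  {r: False, u: False}
  {r: True, u: True}


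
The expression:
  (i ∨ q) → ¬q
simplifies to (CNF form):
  ¬q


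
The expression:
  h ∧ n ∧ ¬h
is never true.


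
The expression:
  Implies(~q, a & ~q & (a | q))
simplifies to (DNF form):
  a | q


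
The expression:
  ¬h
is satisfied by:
  {h: False}


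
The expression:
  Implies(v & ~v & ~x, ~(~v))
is always true.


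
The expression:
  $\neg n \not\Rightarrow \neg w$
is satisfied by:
  {w: True, n: False}


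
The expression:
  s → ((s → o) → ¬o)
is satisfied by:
  {s: False, o: False}
  {o: True, s: False}
  {s: True, o: False}


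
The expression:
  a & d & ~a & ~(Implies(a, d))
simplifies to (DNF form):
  False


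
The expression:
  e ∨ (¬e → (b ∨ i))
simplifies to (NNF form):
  b ∨ e ∨ i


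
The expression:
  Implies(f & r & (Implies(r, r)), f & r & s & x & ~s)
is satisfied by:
  {r: False, f: False}
  {f: True, r: False}
  {r: True, f: False}


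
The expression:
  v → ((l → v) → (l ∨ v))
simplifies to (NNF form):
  True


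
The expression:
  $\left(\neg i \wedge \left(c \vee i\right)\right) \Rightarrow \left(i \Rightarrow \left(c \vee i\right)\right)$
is always true.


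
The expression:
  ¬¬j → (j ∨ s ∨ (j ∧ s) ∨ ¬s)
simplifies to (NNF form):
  True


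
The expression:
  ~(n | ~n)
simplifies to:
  False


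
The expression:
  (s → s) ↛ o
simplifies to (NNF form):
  ¬o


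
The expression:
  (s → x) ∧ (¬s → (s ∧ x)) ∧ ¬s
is never true.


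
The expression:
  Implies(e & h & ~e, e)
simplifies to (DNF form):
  True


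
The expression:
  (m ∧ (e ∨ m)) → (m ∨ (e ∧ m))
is always true.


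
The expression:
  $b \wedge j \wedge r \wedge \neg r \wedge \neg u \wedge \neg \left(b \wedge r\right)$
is never true.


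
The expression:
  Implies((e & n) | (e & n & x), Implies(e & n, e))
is always true.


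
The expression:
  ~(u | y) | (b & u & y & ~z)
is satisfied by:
  {b: True, z: False, y: False, u: False}
  {b: False, z: False, y: False, u: False}
  {z: True, b: True, u: False, y: False}
  {z: True, u: False, b: False, y: False}
  {y: True, u: True, b: True, z: False}


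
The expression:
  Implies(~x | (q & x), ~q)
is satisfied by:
  {q: False}


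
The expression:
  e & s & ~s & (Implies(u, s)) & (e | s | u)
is never true.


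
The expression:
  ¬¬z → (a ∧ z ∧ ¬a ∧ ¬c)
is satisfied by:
  {z: False}


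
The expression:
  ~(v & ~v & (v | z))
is always true.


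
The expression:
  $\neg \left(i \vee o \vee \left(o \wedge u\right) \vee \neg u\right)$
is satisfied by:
  {u: True, i: False, o: False}


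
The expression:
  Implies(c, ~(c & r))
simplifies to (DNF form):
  ~c | ~r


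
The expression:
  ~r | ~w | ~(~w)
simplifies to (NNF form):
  True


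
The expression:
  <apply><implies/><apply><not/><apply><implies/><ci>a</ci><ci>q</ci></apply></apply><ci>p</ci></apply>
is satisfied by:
  {q: True, p: True, a: False}
  {q: True, p: False, a: False}
  {p: True, q: False, a: False}
  {q: False, p: False, a: False}
  {a: True, q: True, p: True}
  {a: True, q: True, p: False}
  {a: True, p: True, q: False}


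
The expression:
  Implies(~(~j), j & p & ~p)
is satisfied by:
  {j: False}


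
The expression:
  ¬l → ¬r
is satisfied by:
  {l: True, r: False}
  {r: False, l: False}
  {r: True, l: True}


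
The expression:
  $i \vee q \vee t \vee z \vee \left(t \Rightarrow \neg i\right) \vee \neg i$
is always true.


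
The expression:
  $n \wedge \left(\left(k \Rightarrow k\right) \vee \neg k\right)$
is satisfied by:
  {n: True}


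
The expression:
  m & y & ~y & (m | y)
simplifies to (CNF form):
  False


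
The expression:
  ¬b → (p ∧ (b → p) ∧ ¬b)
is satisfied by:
  {b: True, p: True}
  {b: True, p: False}
  {p: True, b: False}


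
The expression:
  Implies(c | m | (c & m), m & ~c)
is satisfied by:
  {c: False}


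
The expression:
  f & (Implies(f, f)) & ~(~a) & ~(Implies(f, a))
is never true.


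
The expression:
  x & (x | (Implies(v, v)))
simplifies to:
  x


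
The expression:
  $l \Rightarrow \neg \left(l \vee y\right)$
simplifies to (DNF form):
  $\neg l$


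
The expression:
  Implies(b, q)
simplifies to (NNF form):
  q | ~b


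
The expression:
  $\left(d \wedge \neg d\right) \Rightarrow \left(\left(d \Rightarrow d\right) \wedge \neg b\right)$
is always true.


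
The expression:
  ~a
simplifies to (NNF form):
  ~a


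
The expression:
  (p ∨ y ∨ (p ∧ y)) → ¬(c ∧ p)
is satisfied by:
  {p: False, c: False}
  {c: True, p: False}
  {p: True, c: False}


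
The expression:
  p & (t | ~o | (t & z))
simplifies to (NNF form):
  p & (t | ~o)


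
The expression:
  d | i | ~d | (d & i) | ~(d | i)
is always true.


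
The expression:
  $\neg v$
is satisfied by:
  {v: False}


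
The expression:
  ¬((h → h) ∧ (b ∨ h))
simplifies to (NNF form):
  ¬b ∧ ¬h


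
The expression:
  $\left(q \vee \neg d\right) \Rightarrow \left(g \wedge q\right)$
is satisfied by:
  {d: True, g: True, q: False}
  {d: True, g: False, q: False}
  {d: True, q: True, g: True}
  {q: True, g: True, d: False}


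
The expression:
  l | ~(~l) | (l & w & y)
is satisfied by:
  {l: True}


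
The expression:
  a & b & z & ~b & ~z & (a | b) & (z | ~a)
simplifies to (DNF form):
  False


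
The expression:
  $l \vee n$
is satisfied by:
  {n: True, l: True}
  {n: True, l: False}
  {l: True, n: False}


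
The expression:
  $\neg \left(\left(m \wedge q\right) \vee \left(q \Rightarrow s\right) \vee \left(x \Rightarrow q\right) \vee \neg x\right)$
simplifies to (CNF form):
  $\text{False}$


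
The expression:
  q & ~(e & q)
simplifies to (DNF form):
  q & ~e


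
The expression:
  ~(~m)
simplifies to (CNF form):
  m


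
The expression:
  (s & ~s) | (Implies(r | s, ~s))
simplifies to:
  ~s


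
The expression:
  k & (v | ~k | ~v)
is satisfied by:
  {k: True}


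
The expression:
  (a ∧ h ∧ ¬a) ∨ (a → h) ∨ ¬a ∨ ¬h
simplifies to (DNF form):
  True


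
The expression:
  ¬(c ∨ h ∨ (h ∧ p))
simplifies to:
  ¬c ∧ ¬h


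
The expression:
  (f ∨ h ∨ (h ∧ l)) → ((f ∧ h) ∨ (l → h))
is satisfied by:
  {h: True, l: False, f: False}
  {l: False, f: False, h: False}
  {f: True, h: True, l: False}
  {f: True, l: False, h: False}
  {h: True, l: True, f: False}
  {l: True, h: False, f: False}
  {f: True, l: True, h: True}


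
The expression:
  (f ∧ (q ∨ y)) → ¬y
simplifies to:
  ¬f ∨ ¬y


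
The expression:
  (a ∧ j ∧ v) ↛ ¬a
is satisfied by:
  {a: True, j: True, v: True}


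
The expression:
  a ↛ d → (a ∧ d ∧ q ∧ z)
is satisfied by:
  {d: True, a: False}
  {a: False, d: False}
  {a: True, d: True}


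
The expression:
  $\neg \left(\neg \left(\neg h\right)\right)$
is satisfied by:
  {h: False}


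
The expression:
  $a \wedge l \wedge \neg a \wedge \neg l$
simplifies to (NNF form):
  $\text{False}$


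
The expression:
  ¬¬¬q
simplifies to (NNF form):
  ¬q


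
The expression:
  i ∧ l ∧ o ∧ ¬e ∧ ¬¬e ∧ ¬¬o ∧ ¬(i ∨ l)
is never true.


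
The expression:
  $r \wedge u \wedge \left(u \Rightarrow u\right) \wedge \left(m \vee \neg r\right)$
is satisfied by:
  {r: True, m: True, u: True}


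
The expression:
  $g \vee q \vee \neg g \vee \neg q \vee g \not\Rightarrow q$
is always true.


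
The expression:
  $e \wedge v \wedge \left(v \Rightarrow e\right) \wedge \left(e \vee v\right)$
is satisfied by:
  {e: True, v: True}


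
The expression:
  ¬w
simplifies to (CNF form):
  ¬w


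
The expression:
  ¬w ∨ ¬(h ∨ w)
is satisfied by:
  {w: False}


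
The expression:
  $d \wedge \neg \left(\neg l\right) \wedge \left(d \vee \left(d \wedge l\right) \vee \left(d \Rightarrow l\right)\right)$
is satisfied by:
  {d: True, l: True}


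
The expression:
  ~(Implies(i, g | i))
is never true.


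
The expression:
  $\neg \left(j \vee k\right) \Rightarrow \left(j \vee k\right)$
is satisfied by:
  {k: True, j: True}
  {k: True, j: False}
  {j: True, k: False}


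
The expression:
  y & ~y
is never true.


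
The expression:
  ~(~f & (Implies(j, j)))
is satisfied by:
  {f: True}


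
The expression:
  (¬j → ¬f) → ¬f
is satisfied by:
  {j: False, f: False}
  {f: True, j: False}
  {j: True, f: False}


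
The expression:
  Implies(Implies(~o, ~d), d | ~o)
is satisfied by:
  {d: True, o: False}
  {o: False, d: False}
  {o: True, d: True}


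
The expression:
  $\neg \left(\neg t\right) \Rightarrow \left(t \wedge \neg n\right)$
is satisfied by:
  {t: False, n: False}
  {n: True, t: False}
  {t: True, n: False}


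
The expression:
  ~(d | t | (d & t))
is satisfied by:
  {d: False, t: False}


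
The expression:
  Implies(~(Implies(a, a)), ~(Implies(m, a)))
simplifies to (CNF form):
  True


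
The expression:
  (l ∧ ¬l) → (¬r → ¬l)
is always true.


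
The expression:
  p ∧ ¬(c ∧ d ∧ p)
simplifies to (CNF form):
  p ∧ (¬c ∨ ¬d)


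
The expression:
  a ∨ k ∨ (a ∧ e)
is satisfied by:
  {a: True, k: True}
  {a: True, k: False}
  {k: True, a: False}


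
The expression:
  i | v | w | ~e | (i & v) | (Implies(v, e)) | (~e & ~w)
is always true.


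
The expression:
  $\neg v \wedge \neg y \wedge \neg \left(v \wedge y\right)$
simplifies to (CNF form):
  $\neg v \wedge \neg y$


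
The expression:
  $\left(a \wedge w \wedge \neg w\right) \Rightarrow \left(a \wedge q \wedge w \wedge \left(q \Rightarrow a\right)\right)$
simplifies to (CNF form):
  $\text{True}$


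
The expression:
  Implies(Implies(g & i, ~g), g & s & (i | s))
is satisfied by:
  {i: True, s: True, g: True}
  {i: True, g: True, s: False}
  {s: True, g: True, i: False}


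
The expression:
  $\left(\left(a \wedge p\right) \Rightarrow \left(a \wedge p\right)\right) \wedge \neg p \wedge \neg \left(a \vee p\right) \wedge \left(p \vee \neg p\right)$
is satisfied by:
  {p: False, a: False}


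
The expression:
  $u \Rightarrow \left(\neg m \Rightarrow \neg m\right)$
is always true.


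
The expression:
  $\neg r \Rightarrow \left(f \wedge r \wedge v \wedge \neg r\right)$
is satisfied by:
  {r: True}


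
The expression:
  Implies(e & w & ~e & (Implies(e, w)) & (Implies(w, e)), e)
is always true.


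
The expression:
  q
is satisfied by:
  {q: True}


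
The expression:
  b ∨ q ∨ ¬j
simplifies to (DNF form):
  b ∨ q ∨ ¬j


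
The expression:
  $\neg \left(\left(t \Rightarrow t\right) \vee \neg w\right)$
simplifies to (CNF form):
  $\text{False}$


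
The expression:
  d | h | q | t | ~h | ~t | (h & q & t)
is always true.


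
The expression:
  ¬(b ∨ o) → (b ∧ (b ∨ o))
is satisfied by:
  {b: True, o: True}
  {b: True, o: False}
  {o: True, b: False}


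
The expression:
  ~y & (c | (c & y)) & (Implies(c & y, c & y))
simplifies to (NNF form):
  c & ~y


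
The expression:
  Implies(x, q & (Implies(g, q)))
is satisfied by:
  {q: True, x: False}
  {x: False, q: False}
  {x: True, q: True}


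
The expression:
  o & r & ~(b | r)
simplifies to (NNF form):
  False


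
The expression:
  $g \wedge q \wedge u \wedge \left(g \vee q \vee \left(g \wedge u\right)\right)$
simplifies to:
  $g \wedge q \wedge u$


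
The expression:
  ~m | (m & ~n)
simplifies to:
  ~m | ~n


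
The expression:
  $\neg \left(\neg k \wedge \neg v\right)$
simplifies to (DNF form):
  $k \vee v$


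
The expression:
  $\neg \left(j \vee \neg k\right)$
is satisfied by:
  {k: True, j: False}


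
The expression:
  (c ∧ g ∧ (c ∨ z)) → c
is always true.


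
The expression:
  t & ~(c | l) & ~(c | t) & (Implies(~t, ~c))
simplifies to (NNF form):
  False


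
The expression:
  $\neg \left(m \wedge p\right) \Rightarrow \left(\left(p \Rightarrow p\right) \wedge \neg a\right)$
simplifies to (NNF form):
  $\left(m \wedge p\right) \vee \neg a$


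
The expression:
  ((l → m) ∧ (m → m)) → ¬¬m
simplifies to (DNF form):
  l ∨ m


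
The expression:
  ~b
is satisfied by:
  {b: False}


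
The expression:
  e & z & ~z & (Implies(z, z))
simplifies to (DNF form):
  False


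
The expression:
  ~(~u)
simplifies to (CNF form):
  u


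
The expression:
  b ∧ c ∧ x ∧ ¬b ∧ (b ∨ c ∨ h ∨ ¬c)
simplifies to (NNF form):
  False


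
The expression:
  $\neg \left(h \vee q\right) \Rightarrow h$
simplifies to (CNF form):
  $h \vee q$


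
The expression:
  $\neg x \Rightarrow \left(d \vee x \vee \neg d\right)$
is always true.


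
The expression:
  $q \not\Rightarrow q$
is never true.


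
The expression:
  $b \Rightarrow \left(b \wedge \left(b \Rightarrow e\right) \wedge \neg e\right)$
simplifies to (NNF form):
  $\neg b$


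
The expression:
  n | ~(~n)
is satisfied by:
  {n: True}


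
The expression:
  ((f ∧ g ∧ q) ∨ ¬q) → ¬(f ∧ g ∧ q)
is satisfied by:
  {g: False, q: False, f: False}
  {f: True, g: False, q: False}
  {q: True, g: False, f: False}
  {f: True, q: True, g: False}
  {g: True, f: False, q: False}
  {f: True, g: True, q: False}
  {q: True, g: True, f: False}


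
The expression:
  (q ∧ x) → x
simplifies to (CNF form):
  True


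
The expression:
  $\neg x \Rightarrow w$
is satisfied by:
  {x: True, w: True}
  {x: True, w: False}
  {w: True, x: False}


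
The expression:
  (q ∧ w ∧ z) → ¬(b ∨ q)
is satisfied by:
  {w: False, q: False, z: False}
  {z: True, w: False, q: False}
  {q: True, w: False, z: False}
  {z: True, q: True, w: False}
  {w: True, z: False, q: False}
  {z: True, w: True, q: False}
  {q: True, w: True, z: False}


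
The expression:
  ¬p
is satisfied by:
  {p: False}


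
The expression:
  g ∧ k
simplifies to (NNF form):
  g ∧ k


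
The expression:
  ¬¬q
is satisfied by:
  {q: True}


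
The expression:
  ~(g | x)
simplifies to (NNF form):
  ~g & ~x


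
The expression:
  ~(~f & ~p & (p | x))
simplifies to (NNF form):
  f | p | ~x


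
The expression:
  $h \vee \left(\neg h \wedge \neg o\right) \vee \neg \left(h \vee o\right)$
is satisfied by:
  {h: True, o: False}
  {o: False, h: False}
  {o: True, h: True}


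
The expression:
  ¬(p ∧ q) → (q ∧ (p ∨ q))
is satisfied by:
  {q: True}


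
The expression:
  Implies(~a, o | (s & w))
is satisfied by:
  {a: True, o: True, s: True, w: True}
  {a: True, o: True, s: True, w: False}
  {a: True, o: True, w: True, s: False}
  {a: True, o: True, w: False, s: False}
  {a: True, s: True, w: True, o: False}
  {a: True, s: True, w: False, o: False}
  {a: True, s: False, w: True, o: False}
  {a: True, s: False, w: False, o: False}
  {o: True, s: True, w: True, a: False}
  {o: True, s: True, w: False, a: False}
  {o: True, w: True, s: False, a: False}
  {o: True, w: False, s: False, a: False}
  {s: True, w: True, o: False, a: False}


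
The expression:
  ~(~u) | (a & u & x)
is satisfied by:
  {u: True}


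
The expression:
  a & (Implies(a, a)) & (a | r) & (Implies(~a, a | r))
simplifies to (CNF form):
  a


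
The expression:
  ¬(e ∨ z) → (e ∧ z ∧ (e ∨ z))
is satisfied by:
  {z: True, e: True}
  {z: True, e: False}
  {e: True, z: False}


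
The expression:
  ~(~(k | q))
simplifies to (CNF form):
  k | q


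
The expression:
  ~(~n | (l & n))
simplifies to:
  n & ~l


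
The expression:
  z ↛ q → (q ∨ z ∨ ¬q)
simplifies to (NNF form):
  True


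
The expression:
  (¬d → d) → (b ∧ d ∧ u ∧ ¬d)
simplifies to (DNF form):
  ¬d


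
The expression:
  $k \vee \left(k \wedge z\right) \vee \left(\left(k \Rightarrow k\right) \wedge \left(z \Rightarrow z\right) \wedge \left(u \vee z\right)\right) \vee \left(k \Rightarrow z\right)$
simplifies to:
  $\text{True}$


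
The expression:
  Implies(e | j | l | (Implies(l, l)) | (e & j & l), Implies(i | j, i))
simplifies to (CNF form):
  i | ~j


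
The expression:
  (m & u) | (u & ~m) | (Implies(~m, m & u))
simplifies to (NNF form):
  m | u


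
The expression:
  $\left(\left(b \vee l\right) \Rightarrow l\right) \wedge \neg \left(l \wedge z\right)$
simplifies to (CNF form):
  $\left(l \vee \neg b\right) \wedge \left(l \vee \neg l\right) \wedge \left(\neg b \vee \neg z\right) \wedge \left(\neg l \vee \neg z\right)$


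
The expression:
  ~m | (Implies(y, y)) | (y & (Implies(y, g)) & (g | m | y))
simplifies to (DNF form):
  True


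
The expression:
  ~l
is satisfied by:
  {l: False}


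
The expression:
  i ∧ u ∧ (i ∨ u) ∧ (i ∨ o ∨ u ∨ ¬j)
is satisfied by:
  {i: True, u: True}


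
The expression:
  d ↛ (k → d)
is never true.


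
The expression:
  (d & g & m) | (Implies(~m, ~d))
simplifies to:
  m | ~d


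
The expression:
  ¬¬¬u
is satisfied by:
  {u: False}


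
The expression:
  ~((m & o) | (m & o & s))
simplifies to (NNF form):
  ~m | ~o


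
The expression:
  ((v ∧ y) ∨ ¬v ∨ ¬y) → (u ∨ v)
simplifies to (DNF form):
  u ∨ v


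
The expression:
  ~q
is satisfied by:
  {q: False}


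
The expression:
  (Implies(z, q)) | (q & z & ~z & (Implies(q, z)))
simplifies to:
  q | ~z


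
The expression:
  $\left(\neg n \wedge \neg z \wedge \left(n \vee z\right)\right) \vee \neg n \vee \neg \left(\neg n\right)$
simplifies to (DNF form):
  $\text{True}$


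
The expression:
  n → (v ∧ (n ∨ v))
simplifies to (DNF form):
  v ∨ ¬n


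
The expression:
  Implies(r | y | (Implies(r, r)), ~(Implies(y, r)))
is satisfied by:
  {y: True, r: False}


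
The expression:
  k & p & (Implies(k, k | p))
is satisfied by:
  {p: True, k: True}


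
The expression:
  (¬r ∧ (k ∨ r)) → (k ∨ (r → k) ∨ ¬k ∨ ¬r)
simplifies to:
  True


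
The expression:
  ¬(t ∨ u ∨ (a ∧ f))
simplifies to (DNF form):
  (¬a ∧ ¬t ∧ ¬u) ∨ (¬f ∧ ¬t ∧ ¬u)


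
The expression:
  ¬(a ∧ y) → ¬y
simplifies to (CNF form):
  a ∨ ¬y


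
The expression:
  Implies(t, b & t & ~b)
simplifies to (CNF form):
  ~t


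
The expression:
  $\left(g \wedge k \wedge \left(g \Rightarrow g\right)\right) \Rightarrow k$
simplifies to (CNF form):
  $\text{True}$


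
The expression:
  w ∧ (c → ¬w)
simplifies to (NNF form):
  w ∧ ¬c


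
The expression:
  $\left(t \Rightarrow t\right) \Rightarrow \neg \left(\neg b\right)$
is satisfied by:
  {b: True}


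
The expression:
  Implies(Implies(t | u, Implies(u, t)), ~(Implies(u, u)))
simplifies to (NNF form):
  u & ~t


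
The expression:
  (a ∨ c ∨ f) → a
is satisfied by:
  {a: True, c: False, f: False}
  {f: True, a: True, c: False}
  {a: True, c: True, f: False}
  {f: True, a: True, c: True}
  {f: False, c: False, a: False}


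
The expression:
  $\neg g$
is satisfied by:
  {g: False}


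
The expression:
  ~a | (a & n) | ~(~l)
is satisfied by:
  {n: True, l: True, a: False}
  {n: True, l: False, a: False}
  {l: True, n: False, a: False}
  {n: False, l: False, a: False}
  {n: True, a: True, l: True}
  {n: True, a: True, l: False}
  {a: True, l: True, n: False}


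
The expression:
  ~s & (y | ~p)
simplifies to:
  ~s & (y | ~p)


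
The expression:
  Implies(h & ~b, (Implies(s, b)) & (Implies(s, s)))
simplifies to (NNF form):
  b | ~h | ~s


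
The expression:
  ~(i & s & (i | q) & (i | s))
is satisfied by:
  {s: False, i: False}
  {i: True, s: False}
  {s: True, i: False}


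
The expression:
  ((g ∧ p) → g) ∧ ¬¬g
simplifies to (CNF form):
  g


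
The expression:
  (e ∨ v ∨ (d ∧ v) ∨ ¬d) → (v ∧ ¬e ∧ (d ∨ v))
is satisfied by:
  {d: True, v: True, e: False}
  {d: True, v: False, e: False}
  {v: True, d: False, e: False}


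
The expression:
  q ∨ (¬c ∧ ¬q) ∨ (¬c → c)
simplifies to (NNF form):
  True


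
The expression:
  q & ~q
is never true.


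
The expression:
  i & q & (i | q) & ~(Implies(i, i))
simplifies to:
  False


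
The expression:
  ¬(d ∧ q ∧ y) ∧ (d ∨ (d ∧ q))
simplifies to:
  d ∧ (¬q ∨ ¬y)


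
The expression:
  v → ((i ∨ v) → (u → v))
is always true.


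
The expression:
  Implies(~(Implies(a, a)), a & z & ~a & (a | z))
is always true.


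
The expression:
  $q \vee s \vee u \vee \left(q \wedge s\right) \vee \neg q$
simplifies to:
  $\text{True}$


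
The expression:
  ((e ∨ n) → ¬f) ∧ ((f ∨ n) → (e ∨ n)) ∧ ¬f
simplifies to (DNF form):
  ¬f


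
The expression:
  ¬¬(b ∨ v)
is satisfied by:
  {b: True, v: True}
  {b: True, v: False}
  {v: True, b: False}


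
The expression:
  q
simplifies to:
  q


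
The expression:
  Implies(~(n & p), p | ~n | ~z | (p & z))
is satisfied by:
  {p: True, z: False, n: False}
  {p: False, z: False, n: False}
  {n: True, p: True, z: False}
  {n: True, p: False, z: False}
  {z: True, p: True, n: False}
  {z: True, p: False, n: False}
  {z: True, n: True, p: True}


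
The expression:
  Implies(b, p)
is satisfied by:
  {p: True, b: False}
  {b: False, p: False}
  {b: True, p: True}


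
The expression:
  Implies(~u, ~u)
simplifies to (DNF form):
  True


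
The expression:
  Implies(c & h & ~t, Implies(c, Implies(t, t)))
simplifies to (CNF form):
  True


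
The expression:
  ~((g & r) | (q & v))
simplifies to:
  (~g & ~q) | (~g & ~v) | (~q & ~r) | (~r & ~v)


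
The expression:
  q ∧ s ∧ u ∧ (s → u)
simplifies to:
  q ∧ s ∧ u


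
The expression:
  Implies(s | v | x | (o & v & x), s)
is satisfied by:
  {s: True, v: False, x: False}
  {x: True, s: True, v: False}
  {s: True, v: True, x: False}
  {x: True, s: True, v: True}
  {x: False, v: False, s: False}


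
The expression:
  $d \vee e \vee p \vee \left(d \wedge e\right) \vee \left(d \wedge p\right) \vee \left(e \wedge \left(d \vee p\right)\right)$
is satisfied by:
  {d: True, e: True, p: True}
  {d: True, e: True, p: False}
  {d: True, p: True, e: False}
  {d: True, p: False, e: False}
  {e: True, p: True, d: False}
  {e: True, p: False, d: False}
  {p: True, e: False, d: False}


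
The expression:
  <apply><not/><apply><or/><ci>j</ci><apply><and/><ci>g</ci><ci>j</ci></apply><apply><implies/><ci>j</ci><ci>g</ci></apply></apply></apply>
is never true.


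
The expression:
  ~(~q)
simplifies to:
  q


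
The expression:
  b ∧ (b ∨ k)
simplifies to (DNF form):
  b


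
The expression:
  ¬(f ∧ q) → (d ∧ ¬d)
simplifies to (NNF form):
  f ∧ q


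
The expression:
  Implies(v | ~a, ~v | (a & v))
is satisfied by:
  {a: True, v: False}
  {v: False, a: False}
  {v: True, a: True}


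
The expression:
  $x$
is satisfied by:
  {x: True}


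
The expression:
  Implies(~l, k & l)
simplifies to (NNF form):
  l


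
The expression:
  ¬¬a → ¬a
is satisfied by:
  {a: False}


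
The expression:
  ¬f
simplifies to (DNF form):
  ¬f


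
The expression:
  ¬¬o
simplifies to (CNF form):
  o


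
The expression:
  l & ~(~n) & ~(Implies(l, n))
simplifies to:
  False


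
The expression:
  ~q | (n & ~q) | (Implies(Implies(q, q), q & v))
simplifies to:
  v | ~q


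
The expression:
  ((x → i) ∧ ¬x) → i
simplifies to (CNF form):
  i ∨ x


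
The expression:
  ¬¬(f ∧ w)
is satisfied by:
  {w: True, f: True}


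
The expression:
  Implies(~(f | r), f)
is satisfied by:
  {r: True, f: True}
  {r: True, f: False}
  {f: True, r: False}


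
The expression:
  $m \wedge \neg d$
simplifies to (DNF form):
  $m \wedge \neg d$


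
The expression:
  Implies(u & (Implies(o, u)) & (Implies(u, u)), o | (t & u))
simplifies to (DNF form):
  o | t | ~u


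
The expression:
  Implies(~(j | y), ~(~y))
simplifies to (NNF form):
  j | y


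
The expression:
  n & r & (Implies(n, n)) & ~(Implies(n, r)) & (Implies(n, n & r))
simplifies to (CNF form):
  False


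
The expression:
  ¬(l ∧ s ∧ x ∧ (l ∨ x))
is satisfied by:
  {l: False, x: False, s: False}
  {s: True, l: False, x: False}
  {x: True, l: False, s: False}
  {s: True, x: True, l: False}
  {l: True, s: False, x: False}
  {s: True, l: True, x: False}
  {x: True, l: True, s: False}


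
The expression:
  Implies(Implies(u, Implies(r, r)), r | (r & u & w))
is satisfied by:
  {r: True}


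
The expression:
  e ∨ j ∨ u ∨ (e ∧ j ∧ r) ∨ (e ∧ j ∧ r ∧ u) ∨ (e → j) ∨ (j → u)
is always true.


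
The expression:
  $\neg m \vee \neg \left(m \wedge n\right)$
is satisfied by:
  {m: False, n: False}
  {n: True, m: False}
  {m: True, n: False}


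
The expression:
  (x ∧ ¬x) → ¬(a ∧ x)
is always true.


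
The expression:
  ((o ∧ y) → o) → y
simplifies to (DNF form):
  y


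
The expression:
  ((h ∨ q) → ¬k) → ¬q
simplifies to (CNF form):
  k ∨ ¬q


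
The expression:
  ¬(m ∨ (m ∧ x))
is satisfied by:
  {m: False}


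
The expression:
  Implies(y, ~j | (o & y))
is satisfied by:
  {o: True, y: False, j: False}
  {o: False, y: False, j: False}
  {j: True, o: True, y: False}
  {j: True, o: False, y: False}
  {y: True, o: True, j: False}
  {y: True, o: False, j: False}
  {y: True, j: True, o: True}


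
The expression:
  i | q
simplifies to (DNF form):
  i | q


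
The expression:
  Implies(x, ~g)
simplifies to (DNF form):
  ~g | ~x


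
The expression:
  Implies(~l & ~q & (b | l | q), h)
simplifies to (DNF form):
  h | l | q | ~b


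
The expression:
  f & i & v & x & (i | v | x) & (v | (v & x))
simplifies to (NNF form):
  f & i & v & x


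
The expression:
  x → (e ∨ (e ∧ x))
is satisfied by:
  {e: True, x: False}
  {x: False, e: False}
  {x: True, e: True}


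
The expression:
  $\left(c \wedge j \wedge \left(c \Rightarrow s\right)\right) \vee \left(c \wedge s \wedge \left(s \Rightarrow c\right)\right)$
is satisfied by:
  {c: True, s: True}


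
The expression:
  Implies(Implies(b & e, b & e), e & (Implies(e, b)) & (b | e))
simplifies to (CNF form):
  b & e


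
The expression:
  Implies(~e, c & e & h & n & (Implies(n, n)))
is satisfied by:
  {e: True}


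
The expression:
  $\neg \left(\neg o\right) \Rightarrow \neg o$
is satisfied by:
  {o: False}


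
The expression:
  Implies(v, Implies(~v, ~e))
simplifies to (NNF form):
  True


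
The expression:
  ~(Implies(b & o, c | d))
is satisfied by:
  {b: True, o: True, d: False, c: False}


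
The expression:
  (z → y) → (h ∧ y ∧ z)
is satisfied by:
  {h: True, z: True, y: False}
  {z: True, y: False, h: False}
  {y: True, h: True, z: True}


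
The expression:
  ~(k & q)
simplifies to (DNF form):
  ~k | ~q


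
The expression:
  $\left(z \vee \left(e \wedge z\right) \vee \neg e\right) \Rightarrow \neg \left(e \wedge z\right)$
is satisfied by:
  {e: False, z: False}
  {z: True, e: False}
  {e: True, z: False}


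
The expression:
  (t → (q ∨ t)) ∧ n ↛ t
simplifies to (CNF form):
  n ∧ ¬t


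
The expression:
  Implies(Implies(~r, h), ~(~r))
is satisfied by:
  {r: True, h: False}
  {h: False, r: False}
  {h: True, r: True}


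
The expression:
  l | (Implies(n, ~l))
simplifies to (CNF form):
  True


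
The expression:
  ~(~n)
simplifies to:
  n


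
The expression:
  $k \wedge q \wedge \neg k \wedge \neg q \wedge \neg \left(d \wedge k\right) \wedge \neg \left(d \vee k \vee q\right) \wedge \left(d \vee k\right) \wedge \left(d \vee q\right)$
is never true.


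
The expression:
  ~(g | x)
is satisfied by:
  {x: False, g: False}


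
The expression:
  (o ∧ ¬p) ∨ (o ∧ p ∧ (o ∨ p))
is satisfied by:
  {o: True}


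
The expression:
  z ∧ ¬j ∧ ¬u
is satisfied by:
  {z: True, u: False, j: False}


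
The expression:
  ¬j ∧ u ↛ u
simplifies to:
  False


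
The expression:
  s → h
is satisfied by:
  {h: True, s: False}
  {s: False, h: False}
  {s: True, h: True}


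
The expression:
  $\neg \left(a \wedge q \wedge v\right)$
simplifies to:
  $\neg a \vee \neg q \vee \neg v$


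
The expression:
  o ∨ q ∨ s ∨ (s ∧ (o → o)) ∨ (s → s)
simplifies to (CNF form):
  True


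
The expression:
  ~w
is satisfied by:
  {w: False}


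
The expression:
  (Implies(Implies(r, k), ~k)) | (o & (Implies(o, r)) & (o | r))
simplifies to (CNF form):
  (o | ~k) & (r | ~k)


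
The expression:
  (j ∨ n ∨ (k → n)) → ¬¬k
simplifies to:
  k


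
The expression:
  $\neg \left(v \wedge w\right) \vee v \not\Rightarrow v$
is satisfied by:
  {w: False, v: False}
  {v: True, w: False}
  {w: True, v: False}


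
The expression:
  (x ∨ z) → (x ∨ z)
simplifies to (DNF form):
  True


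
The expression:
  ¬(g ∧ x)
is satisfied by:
  {g: False, x: False}
  {x: True, g: False}
  {g: True, x: False}


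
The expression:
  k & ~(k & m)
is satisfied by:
  {k: True, m: False}


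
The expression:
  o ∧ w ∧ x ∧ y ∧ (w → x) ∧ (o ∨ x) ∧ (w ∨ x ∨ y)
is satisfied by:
  {o: True, w: True, x: True, y: True}


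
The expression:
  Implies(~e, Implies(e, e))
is always true.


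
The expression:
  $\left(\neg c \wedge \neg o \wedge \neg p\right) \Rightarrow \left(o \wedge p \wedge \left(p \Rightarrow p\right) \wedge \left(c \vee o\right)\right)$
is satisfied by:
  {o: True, c: True, p: True}
  {o: True, c: True, p: False}
  {o: True, p: True, c: False}
  {o: True, p: False, c: False}
  {c: True, p: True, o: False}
  {c: True, p: False, o: False}
  {p: True, c: False, o: False}


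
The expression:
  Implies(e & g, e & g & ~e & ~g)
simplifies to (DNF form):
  ~e | ~g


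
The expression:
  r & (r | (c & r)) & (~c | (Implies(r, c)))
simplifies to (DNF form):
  r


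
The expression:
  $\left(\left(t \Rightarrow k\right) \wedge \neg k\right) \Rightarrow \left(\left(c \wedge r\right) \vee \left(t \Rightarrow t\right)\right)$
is always true.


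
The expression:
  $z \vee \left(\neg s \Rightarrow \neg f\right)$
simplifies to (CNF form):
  $s \vee z \vee \neg f$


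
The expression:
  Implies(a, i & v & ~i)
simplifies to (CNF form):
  ~a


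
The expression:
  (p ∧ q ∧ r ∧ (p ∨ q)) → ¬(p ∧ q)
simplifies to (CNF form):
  ¬p ∨ ¬q ∨ ¬r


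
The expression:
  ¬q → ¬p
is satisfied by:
  {q: True, p: False}
  {p: False, q: False}
  {p: True, q: True}
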